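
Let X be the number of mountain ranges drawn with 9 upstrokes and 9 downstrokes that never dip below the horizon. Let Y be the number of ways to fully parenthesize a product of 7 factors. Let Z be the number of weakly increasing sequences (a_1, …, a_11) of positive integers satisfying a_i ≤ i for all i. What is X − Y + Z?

63516

Paths of 9 up- and 9 down-steps that never dip below the axis are Dyck paths; their count is C_9. So X = C_9 = 4862.
Parenthesizations of m factors correspond to full binary trees with m leaves, counted by C_{m−1}; m = 7 gives C_6. So Y = C_6 = 132.
Such sub-staircase sequences of length n are counted by C_n; here n = 11. So Z = C_11 = 58786.
X − Y + Z = 4862 − 132 + 58786 = 63516.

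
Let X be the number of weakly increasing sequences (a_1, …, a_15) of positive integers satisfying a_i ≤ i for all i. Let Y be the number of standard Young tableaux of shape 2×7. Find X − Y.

9694416

Such sub-staircase sequences of length n are counted by C_n; here n = 15. So X = C_15 = 9694845.
By the hook-length formula (or a Dyck-path bijection), SYT of shape 2×7 number C_7. So Y = C_7 = 429.
X − Y = 9694845 − 429 = 9694416.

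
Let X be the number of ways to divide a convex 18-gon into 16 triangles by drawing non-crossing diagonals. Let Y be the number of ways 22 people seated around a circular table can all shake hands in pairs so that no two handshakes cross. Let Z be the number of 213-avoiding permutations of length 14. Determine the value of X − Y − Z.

A convex 18-gon is triangulated into 16 triangles, and the number of such triangulations is the Catalan number C_{18−2} = C_16. So X = C_16 = 35357670.
With 22 = 2·11 people, non-crossing handshake pairings are non-crossing perfect matchings on a circle, counted by C_11. So Y = C_11 = 58786.
Permutations of [n] avoiding any single length-3 pattern are counted by C_n; here n = 14. So Z = C_14 = 2674440.
X − Y − Z = 35357670 − 58786 − 2674440 = 32624444.

32624444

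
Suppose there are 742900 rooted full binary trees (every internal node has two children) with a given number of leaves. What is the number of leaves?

14

Full binary trees with L leaves are counted by C_{L−1}; 742900 = C_13.
So the index is 13, and the number of leaves is 13 + 1 = 14.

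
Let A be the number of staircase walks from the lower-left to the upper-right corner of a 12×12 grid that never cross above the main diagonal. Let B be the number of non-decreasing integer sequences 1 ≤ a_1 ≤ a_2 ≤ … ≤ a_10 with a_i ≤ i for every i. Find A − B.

Sub-diagonal monotone paths from (0,0) to (12,12) biject with Dyck paths of semilength 12, giving C_12. So A = C_12 = 208012.
Such sub-staircase sequences of length n are counted by C_n; here n = 10. So B = C_10 = 16796.
A − B = 208012 − 16796 = 191216.

191216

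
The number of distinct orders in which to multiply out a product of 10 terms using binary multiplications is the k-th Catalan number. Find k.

9

Ways to associate a product of 10 factors correspond to binary trees on 10 leaves, so the count is C_9.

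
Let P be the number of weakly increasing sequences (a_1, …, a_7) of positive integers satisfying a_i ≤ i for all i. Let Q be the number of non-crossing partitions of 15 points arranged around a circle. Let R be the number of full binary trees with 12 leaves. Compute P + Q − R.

Such sub-staircase sequences of length n are counted by C_n; here n = 7. So P = C_7 = 429.
The non-crossing partitions of [15] form a lattice of size C_15. So Q = C_15 = 9694845.
A full binary tree with L leaves has L−1 internal nodes and is counted by C_{L−1}; L = 12 gives C_11. So R = C_11 = 58786.
P + Q − R = 429 + 9694845 − 58786 = 9636488.

9636488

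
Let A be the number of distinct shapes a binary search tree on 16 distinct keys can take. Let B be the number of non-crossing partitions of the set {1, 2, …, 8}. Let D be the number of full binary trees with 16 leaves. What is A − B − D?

There are C_n binary search tree shapes on n keys; with n = 16 that is C_16. So A = C_16 = 35357670.
Non-crossing partitions of an n-element set are counted by C_n; here n = 8. So B = C_8 = 1430.
Full binary trees with 16 leaves have 16−1 = 15 internal nodes, so there are C_15 of them. So D = C_15 = 9694845.
A − B − D = 35357670 − 1430 − 9694845 = 25661395.

25661395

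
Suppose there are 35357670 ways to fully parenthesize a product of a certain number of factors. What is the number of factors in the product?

17

Parenthesizations of m factors are counted by C_{m−1}. Since C_16 = 35357670, the index is 16.
So the index is 16, and the number of factors is 16 + 1 = 17.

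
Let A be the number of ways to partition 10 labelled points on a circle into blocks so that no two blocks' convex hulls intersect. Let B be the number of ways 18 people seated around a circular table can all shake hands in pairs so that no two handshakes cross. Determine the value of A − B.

The non-crossing partitions of [10] form a lattice of size C_10. So A = C_10 = 16796.
With 18 = 2·9 people, non-crossing handshake pairings are non-crossing perfect matchings on a circle, counted by C_9. So B = C_9 = 4862.
A − B = 16796 − 4862 = 11934.

11934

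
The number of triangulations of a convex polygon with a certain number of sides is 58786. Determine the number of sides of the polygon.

Triangulations of a convex m-gon are counted by C_{m−2}. The Catalan number equal to 58786 is C_11.
So m − 2 = 11, giving m = 13 sides.

13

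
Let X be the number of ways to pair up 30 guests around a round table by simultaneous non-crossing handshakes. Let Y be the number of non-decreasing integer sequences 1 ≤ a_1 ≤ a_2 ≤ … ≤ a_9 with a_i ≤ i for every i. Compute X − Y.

9689983

Non-crossing handshake pairings of 2n people are counted by C_n; 30 people gives n = 15. So X = C_15 = 9694845.
Weakly increasing sequences with a_i ≤ i biject with Dyck paths of semilength 9, so there are C_9. So Y = C_9 = 4862.
X − Y = 9694845 − 4862 = 9689983.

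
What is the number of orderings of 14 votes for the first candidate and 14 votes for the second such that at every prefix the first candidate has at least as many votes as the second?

Reading a vote for the leader as '(' and for the other as ')' turns such a sequence into a balanced string of 14 pairs, so the count is C_14.
C_14 = C_13 · 2(2·13+1)/(13+2) = 742900 · 54/15 = 2674440.

2674440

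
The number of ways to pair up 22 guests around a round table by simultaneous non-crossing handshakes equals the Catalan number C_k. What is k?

With 22 = 2·11 people, non-crossing handshake pairings are non-crossing perfect matchings on a circle, counted by C_11.

11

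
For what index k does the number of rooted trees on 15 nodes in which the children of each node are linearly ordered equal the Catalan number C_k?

Rooted ordered (plane) trees on m nodes have m−1 edges and are counted by C_{m−1}; m = 15 gives C_14.

14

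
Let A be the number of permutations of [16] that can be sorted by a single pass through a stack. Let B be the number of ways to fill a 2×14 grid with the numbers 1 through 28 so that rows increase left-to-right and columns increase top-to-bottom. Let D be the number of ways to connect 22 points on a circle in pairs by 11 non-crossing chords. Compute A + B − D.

37973324

By Knuth's characterisation, the stack-sortable permutations of length 16 are the 231-avoiders, numbering C_16. So A = C_16 = 35357670.
By the hook-length formula (or a Dyck-path bijection), SYT of shape 2×14 number C_14. So B = C_14 = 2674440.
Pairing 22 circle points by 11 non-crossing chords gives C_11 matchings. So D = C_11 = 58786.
A + B − D = 35357670 + 2674440 − 58786 = 37973324.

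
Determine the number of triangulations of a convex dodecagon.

A convex 12-gon is triangulated into 10 triangles, and the number of such triangulations is the Catalan number C_{12−2} = C_10.
C_10 = C_9 · 2(2·9+1)/(9+2) = 4862 · 38/11 = 16796.

16796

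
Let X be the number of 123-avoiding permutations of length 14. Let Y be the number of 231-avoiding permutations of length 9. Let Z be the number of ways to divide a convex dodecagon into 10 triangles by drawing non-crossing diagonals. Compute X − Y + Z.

2686374

For any fixed pattern of length 3, the pattern-avoiding permutations of [14] number C_14. So X = C_14 = 2674440.
For any fixed pattern of length 3, the pattern-avoiding permutations of [9] number C_9. So Y = C_9 = 4862.
Triangulations of a convex m-gon are counted by C_{m−2}; with m = 12 this is C_10. So Z = C_10 = 16796.
X − Y + Z = 2674440 − 4862 + 16796 = 2686374.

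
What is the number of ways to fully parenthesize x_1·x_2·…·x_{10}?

Bracketing 10 factors into binary products is counted by C_{10−1} = C_9.
C_9 = C_8 · 2(2·8+1)/(8+2) = 1430 · 34/10 = 4862.

4862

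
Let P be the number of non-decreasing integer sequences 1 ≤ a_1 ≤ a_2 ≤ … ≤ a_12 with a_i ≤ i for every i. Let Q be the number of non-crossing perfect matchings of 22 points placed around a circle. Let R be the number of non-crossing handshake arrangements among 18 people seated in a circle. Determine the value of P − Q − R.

144364

Such sub-staircase sequences of length n are counted by C_n; here n = 12. So P = C_12 = 208012.
Pairing 22 circle points by 11 non-crossing chords gives C_11 matchings. So Q = C_11 = 58786.
Non-crossing handshake pairings of 2n people are counted by C_n; 18 people gives n = 9. So R = C_9 = 4862.
P − Q − R = 208012 − 58786 − 4862 = 144364.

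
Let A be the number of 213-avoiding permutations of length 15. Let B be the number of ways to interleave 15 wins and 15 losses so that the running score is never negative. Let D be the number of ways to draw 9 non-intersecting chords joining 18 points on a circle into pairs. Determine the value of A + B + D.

19394552

For any fixed pattern of length 3, the pattern-avoiding permutations of [15] number C_15. So A = C_15 = 9694845.
Ballot sequences with n votes each where one side never trails are Dyck words, counted by C_n; here n = 15. So B = C_15 = 9694845.
Non-crossing perfect matchings of 2n points on a circle are counted by C_n; with 18 points, n = 9. So D = C_9 = 4862.
A + B + D = 9694845 + 9694845 + 4862 = 19394552.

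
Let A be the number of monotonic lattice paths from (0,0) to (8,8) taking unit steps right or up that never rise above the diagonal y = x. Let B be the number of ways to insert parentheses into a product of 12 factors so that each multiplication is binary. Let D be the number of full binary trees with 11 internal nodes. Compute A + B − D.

1430

Monotone paths in an n×n grid that stay weakly below the diagonal are counted by C_n; here n = 8. So A = C_8 = 1430.
Parenthesizations of m factors correspond to full binary trees with m leaves, counted by C_{m−1}; m = 12 gives C_11. So B = C_11 = 58786.
Full binary trees with n internal nodes are counted by C_n; here n = 11. So D = C_11 = 58786.
A + B − D = 1430 + 58786 − 58786 = 1430.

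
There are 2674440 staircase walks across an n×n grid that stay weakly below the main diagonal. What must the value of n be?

Such diagonal-avoiding paths in an n×n grid are counted by C_n, and C_14 = 2674440.

14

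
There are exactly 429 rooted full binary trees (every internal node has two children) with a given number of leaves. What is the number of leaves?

Full binary trees with L leaves are counted by C_{L−1}. The Catalan number equal to 429 is C_7.
So the index is 7, and the number of leaves is 7 + 1 = 8.

8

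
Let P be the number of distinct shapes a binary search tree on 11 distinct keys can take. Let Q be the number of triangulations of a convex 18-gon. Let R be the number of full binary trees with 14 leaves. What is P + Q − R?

34673556

Binary trees (left/right distinguished) on n nodes are counted by C_n; here n = 11. So P = C_11 = 58786.
The number of triangulations of an 18-gon is the Catalan number C_16 (index = sides − 2). So Q = C_16 = 35357670.
A full binary tree with L leaves has L−1 internal nodes and is counted by C_{L−1}; L = 14 gives C_13. So R = C_13 = 742900.
P + Q − R = 58786 + 35357670 − 742900 = 34673556.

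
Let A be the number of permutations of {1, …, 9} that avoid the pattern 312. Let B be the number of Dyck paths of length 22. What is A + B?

63648

Permutations of [n] avoiding any single length-3 pattern are counted by C_n; here n = 9. So A = C_9 = 4862.
A Dyck path with 11 up-steps and 11 down-steps has semilength 11, so there are C_11 of them. So B = C_11 = 58786.
A + B = 4862 + 58786 = 63648.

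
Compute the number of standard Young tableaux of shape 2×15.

Standard Young tableaux of shape 2×n are counted by C_n; here n = 15.
C_15 = C(30,15)/16 = 155117520/16 = 9694845.

9694845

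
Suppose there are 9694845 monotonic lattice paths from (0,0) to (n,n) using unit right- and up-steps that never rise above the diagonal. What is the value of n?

Such diagonal-avoiding paths in an n×n grid are counted by C_n. The Catalan number equal to 9694845 is C_15.

15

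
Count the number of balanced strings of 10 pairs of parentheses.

With 10 pairs the number of balanced bracket strings is the Catalan number C_10.
C_10 = 16796.

16796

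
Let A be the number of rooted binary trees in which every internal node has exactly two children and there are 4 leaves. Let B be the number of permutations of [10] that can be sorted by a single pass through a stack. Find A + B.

Full binary trees with 4 leaves have 4−1 = 3 internal nodes, so there are C_3 of them. So A = C_3 = 5.
By Knuth's characterisation, the stack-sortable permutations of length 10 are the 231-avoiders, numbering C_10. So B = C_10 = 16796.
A + B = 5 + 16796 = 16801.

16801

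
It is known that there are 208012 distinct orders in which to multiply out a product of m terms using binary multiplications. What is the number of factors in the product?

13

Parenthesizations of m factors are counted by C_{m−1}. The Catalan number equal to 208012 is C_12.
So the index is 12, and the number of factors is 12 + 1 = 13.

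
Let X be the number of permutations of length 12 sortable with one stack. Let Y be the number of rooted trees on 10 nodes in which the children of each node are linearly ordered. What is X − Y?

Stack-sortable permutations are exactly the 231-avoiding ones, counted by C_n; here n = 12. So X = C_12 = 208012.
A rooted plane tree on 10 nodes has 9 edges, and such trees are counted by C_9. So Y = C_9 = 4862.
X − Y = 208012 − 4862 = 203150.

203150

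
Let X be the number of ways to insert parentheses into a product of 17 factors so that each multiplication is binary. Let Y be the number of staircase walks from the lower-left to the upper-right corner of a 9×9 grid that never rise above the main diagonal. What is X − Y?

35352808

Ways to associate a product of 17 factors correspond to binary trees on 17 leaves, so the count is C_16. So X = C_16 = 35357670.
Sub-diagonal monotone paths from (0,0) to (9,9) biject with Dyck paths of semilength 9, giving C_9. So Y = C_9 = 4862.
X − Y = 35357670 − 4862 = 35352808.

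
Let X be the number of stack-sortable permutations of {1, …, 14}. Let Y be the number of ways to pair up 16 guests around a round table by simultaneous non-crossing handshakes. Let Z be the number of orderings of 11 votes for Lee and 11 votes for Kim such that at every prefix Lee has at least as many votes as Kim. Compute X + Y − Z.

Stack-sortable permutations are exactly the 231-avoiding ones, counted by C_n; here n = 14. So X = C_14 = 2674440.
With 16 = 2·8 people, non-crossing handshake pairings are non-crossing perfect matchings on a circle, counted by C_8. So Y = C_8 = 1430.
Ballot sequences with n votes each where one side never trails are Dyck words, counted by C_n; here n = 11. So Z = C_11 = 58786.
X + Y − Z = 2674440 + 1430 − 58786 = 2617084.

2617084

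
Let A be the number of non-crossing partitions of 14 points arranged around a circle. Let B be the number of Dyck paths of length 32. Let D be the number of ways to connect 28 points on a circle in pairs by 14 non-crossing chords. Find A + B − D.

The non-crossing partitions of [14] form a lattice of size C_14. So A = C_14 = 2674440.
Paths of 16 up- and 16 down-steps that never dip below the axis are Dyck paths; their count is C_16. So B = C_16 = 35357670.
Pairing 28 circle points by 14 non-crossing chords gives C_14 matchings. So D = C_14 = 2674440.
A + B − D = 2674440 + 35357670 − 2674440 = 35357670.

35357670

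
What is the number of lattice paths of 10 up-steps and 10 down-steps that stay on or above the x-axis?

16796

A Dyck path with 10 up-steps and 10 down-steps has semilength 10, so there are C_10 of them.
C_10 = C_9 · 2(2·9+1)/(9+2) = 4862 · 38/11 = 16796.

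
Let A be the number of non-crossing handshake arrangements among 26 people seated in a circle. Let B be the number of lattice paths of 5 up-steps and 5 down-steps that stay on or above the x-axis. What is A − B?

742858

With 26 = 2·13 people, non-crossing handshake pairings are non-crossing perfect matchings on a circle, counted by C_13. So A = C_13 = 742900.
A Dyck path with 5 up-steps and 5 down-steps has semilength 5, so there are C_5 of them. So B = C_5 = 42.
A − B = 742900 − 42 = 742858.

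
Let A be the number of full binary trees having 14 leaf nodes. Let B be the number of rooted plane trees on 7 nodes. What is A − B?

Full binary trees with 14 leaves have 14−1 = 13 internal nodes, so there are C_13 of them. So A = C_13 = 742900.
A rooted plane tree on 7 nodes has 6 edges, and such trees are counted by C_6. So B = C_6 = 132.
A − B = 742900 − 132 = 742768.

742768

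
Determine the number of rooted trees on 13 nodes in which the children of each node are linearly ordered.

A rooted plane tree on 13 nodes has 12 edges, and such trees are counted by C_12.
C_12 = C(24,12)/13 = 2704156/13 = 208012.

208012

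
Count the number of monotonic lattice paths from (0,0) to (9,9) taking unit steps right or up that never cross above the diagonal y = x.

Sub-diagonal monotone paths from (0,0) to (9,9) biject with Dyck paths of semilength 9, giving C_9.
C_9 = C_8 · 2(2·8+1)/(8+2) = 1430 · 34/10 = 4862.

4862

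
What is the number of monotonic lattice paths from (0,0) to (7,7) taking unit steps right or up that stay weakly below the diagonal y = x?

Sub-diagonal monotone paths from (0,0) to (7,7) biject with Dyck paths of semilength 7, giving C_7.
C_7 = C(14,7)/8 = 3432/8 = 429.

429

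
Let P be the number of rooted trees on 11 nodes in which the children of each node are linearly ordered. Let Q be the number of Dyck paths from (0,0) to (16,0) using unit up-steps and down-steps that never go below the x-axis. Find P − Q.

15366

Rooted ordered (plane) trees on m nodes have m−1 edges and are counted by C_{m−1}; m = 11 gives C_10. So P = C_10 = 16796.
A Dyck path with 8 up-steps and 8 down-steps has semilength 8, so there are C_8 of them. So Q = C_8 = 1430.
P − Q = 16796 − 1430 = 15366.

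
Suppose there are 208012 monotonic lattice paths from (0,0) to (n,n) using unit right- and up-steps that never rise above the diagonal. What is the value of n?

12

Such diagonal-avoiding paths in an n×n grid are counted by C_n. Since C_12 = 208012, the index is 12.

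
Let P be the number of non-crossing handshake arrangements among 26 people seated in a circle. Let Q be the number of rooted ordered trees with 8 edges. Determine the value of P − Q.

741470

Non-crossing handshake pairings of 2n people are counted by C_n; 26 people gives n = 13. So P = C_13 = 742900.
Rooted ordered trees with n edges are counted by C_n; here n = 8. So Q = C_8 = 1430.
P − Q = 742900 − 1430 = 741470.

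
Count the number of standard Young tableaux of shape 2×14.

Standard Young tableaux of shape 2×n are counted by C_n; here n = 14.
C_14 = C_13 · 2(2·13+1)/(13+2) = 742900 · 54/15 = 2674440.

2674440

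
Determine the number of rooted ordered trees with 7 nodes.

Rooted ordered (plane) trees on m nodes have m−1 edges and are counted by C_{m−1}; m = 7 gives C_6.
C_6 = C_5 · 2(2·5+1)/(5+2) = 42 · 22/7 = 132.

132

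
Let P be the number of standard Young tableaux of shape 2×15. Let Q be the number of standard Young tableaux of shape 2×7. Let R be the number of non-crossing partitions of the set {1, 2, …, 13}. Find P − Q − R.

8951516

Standard Young tableaux of shape 2×n are counted by C_n; here n = 15. So P = C_15 = 9694845.
Standard Young tableaux of shape 2×n are counted by C_n; here n = 7. So Q = C_7 = 429.
Non-crossing partitions of an n-element set are counted by C_n; here n = 13. So R = C_13 = 742900.
P − Q − R = 9694845 − 429 − 742900 = 8951516.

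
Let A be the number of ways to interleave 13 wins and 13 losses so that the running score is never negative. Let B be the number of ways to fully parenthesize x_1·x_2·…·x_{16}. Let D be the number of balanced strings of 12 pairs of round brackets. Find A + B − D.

Reading a vote for the leader as '(' and for the other as ')' turns such a sequence into a balanced string of 13 pairs, so the count is C_13. So A = C_13 = 742900.
Parenthesizations of m factors correspond to full binary trees with m leaves, counted by C_{m−1}; m = 16 gives C_15. So B = C_15 = 9694845.
A balanced arrangement of 12 bracket pairs is a Dyck word of semilength 12, so the count is C_12. So D = C_12 = 208012.
A + B − D = 742900 + 9694845 − 208012 = 10229733.

10229733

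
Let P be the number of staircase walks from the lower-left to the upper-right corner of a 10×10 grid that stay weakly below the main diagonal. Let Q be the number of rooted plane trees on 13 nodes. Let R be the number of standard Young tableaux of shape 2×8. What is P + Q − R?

Monotone paths in an n×n grid that stay weakly below the diagonal are counted by C_n; here n = 10. So P = C_10 = 16796.
A rooted plane tree on 13 nodes has 12 edges, and such trees are counted by C_12. So Q = C_12 = 208012.
By the hook-length formula (or a Dyck-path bijection), SYT of shape 2×8 number C_8. So R = C_8 = 1430.
P + Q − R = 16796 + 208012 − 1430 = 223378.

223378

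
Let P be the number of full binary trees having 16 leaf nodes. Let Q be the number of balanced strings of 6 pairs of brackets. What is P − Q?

Full binary trees with 16 leaves have 16−1 = 15 internal nodes, so there are C_15 of them. So P = C_15 = 9694845.
With 6 pairs the number of balanced bracket strings is the Catalan number C_6. So Q = C_6 = 132.
P − Q = 9694845 − 132 = 9694713.

9694713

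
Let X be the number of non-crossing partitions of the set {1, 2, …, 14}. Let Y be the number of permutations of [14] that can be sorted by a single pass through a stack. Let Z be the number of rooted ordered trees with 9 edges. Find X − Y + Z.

4862

Non-crossing partitions of an n-element set are counted by C_n; here n = 14. So X = C_14 = 2674440.
By Knuth's characterisation, the stack-sortable permutations of length 14 are the 231-avoiders, numbering C_14. So Y = C_14 = 2674440.
Rooted ordered trees with n edges are counted by C_n; here n = 9. So Z = C_9 = 4862.
X − Y + Z = 2674440 − 2674440 + 4862 = 4862.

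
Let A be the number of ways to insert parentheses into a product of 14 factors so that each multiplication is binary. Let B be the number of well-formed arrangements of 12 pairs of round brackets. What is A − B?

534888

Ways to associate a product of 14 factors correspond to binary trees on 14 leaves, so the count is C_13. So A = C_13 = 742900.
Balanced strings of n pairs of brackets are counted by C_n; here n = 12. So B = C_12 = 208012.
A − B = 742900 − 208012 = 534888.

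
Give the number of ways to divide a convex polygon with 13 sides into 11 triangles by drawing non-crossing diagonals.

58786

The number of triangulations of a 13-gon is the Catalan number C_11 (index = sides − 2).
C_11 = C(22,11)/12 = 705432/12 = 58786.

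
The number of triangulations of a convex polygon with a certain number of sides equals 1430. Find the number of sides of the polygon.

10

Triangulations of a convex m-gon are counted by C_{m−2}. Since C_8 = 1430, the index is 8.
So m − 2 = 8, giving m = 10 sides.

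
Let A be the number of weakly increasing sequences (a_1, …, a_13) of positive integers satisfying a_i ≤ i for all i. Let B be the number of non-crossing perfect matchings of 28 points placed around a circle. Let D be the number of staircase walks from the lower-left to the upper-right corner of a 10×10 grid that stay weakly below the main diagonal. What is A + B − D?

3400544

Such sub-staircase sequences of length n are counted by C_n; here n = 13. So A = C_13 = 742900.
Non-crossing perfect matchings of 2n points on a circle are counted by C_n; with 28 points, n = 14. So B = C_14 = 2674440.
Sub-diagonal monotone paths from (0,0) to (10,10) biject with Dyck paths of semilength 10, giving C_10. So D = C_10 = 16796.
A + B − D = 742900 + 2674440 − 16796 = 3400544.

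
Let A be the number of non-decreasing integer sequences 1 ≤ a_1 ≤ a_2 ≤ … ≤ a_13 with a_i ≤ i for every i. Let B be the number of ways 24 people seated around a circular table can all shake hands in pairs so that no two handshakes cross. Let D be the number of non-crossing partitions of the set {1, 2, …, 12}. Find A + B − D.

Weakly increasing sequences with a_i ≤ i biject with Dyck paths of semilength 13, so there are C_13. So A = C_13 = 742900.
Non-crossing handshake pairings of 2n people are counted by C_n; 24 people gives n = 12. So B = C_12 = 208012.
Non-crossing partitions of an n-element set are counted by C_n; here n = 12. So D = C_12 = 208012.
A + B − D = 742900 + 208012 − 208012 = 742900.

742900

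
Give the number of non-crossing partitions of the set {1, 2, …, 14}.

The non-crossing partitions of [14] form a lattice of size C_14.
C_14 = C_13 · 2(2·13+1)/(13+2) = 742900 · 54/15 = 2674440.

2674440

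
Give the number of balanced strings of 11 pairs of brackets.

A balanced arrangement of 11 bracket pairs is a Dyck word of semilength 11, so the count is C_11.
C_11 = C(22,11)/12 = 705432/12 = 58786.

58786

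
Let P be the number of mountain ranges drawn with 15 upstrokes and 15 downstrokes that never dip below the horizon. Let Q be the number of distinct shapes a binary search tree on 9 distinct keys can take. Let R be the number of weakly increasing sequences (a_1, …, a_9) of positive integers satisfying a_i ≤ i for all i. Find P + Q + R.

Dyck paths of semilength n (length 2n) are counted by C_n; here n = 15. So P = C_15 = 9694845.
Binary trees (left/right distinguished) on n nodes are counted by C_n; here n = 9. So Q = C_9 = 4862.
Such sub-staircase sequences of length n are counted by C_n; here n = 9. So R = C_9 = 4862.
P + Q + R = 9694845 + 4862 + 4862 = 9704569.

9704569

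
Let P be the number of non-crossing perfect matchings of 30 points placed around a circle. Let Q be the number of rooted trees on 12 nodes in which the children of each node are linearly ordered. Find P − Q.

9636059

Non-crossing perfect matchings of 2n points on a circle are counted by C_n; with 30 points, n = 15. So P = C_15 = 9694845.
A rooted plane tree on 12 nodes has 11 edges, and such trees are counted by C_11. So Q = C_11 = 58786.
P − Q = 9694845 − 58786 = 9636059.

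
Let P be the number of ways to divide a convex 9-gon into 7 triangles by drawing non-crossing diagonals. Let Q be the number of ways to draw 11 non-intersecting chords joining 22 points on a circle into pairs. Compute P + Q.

59215

The number of triangulations of a 9-gon is the Catalan number C_7 (index = sides − 2). So P = C_7 = 429.
Non-crossing perfect matchings of 2n points on a circle are counted by C_n; with 22 points, n = 11. So Q = C_11 = 58786.
P + Q = 429 + 58786 = 59215.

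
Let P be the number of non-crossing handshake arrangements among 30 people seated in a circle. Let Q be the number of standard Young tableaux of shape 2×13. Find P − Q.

Non-crossing handshake pairings of 2n people are counted by C_n; 30 people gives n = 15. So P = C_15 = 9694845.
By the hook-length formula (or a Dyck-path bijection), SYT of shape 2×13 number C_13. So Q = C_13 = 742900.
P − Q = 9694845 − 742900 = 8951945.

8951945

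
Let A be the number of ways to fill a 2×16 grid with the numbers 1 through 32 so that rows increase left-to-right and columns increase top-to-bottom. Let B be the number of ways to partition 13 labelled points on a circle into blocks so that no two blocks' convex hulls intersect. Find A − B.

34614770

Standard Young tableaux of shape 2×n are counted by C_n; here n = 16. So A = C_16 = 35357670.
Non-crossing partitions of an n-element set are counted by C_n; here n = 13. So B = C_13 = 742900.
A − B = 35357670 − 742900 = 34614770.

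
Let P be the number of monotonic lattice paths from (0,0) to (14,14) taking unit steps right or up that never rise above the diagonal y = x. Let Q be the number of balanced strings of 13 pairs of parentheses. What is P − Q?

1931540

Monotone paths in an n×n grid that stay weakly below the diagonal are counted by C_n; here n = 14. So P = C_14 = 2674440.
A balanced arrangement of 13 bracket pairs is a Dyck word of semilength 13, so the count is C_13. So Q = C_13 = 742900.
P − Q = 2674440 − 742900 = 1931540.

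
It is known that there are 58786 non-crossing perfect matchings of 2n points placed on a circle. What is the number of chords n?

11

Non-crossing pairings of 2n points on a circle are counted by C_n. Since C_11 = 58786, the index is 11.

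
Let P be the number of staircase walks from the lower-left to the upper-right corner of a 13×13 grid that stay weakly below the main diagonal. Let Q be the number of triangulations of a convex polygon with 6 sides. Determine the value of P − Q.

742886

Monotone paths in an n×n grid that stay weakly below the diagonal are counted by C_n; here n = 13. So P = C_13 = 742900.
The number of triangulations of a 6-gon is the Catalan number C_4 (index = sides − 2). So Q = C_4 = 14.
P − Q = 742900 − 14 = 742886.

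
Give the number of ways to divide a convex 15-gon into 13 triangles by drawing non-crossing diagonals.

The number of triangulations of a 15-gon is the Catalan number C_13 (index = sides − 2).
C_13 = C(26,13)/14 = 10400600/14 = 742900.

742900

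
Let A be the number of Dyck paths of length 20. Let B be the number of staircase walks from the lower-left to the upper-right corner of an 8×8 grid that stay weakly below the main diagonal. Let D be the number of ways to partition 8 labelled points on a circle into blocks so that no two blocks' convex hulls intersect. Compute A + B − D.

Dyck paths of semilength n (length 2n) are counted by C_n; here n = 10. So A = C_10 = 16796.
Sub-diagonal monotone paths from (0,0) to (8,8) biject with Dyck paths of semilength 8, giving C_8. So B = C_8 = 1430.
The non-crossing partitions of [8] form a lattice of size C_8. So D = C_8 = 1430.
A + B − D = 16796 + 1430 − 1430 = 16796.

16796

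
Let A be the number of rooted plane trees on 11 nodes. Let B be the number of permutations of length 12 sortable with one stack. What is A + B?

224808

Rooted ordered (plane) trees on m nodes have m−1 edges and are counted by C_{m−1}; m = 11 gives C_10. So A = C_10 = 16796.
By Knuth's characterisation, the stack-sortable permutations of length 12 are the 231-avoiders, numbering C_12. So B = C_12 = 208012.
A + B = 16796 + 208012 = 224808.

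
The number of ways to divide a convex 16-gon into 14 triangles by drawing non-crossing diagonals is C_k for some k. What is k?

14

A convex 16-gon is triangulated into 14 triangles, and the number of such triangulations is the Catalan number C_{16−2} = C_14.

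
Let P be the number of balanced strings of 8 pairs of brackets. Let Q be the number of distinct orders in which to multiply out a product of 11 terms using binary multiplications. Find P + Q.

With 8 pairs the number of balanced bracket strings is the Catalan number C_8. So P = C_8 = 1430.
Parenthesizations of m factors correspond to full binary trees with m leaves, counted by C_{m−1}; m = 11 gives C_10. So Q = C_10 = 16796.
P + Q = 1430 + 16796 = 18226.

18226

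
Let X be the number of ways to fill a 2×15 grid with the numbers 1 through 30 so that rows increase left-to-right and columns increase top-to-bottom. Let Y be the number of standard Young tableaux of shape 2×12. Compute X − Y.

9486833

Standard Young tableaux of shape 2×n are counted by C_n; here n = 15. So X = C_15 = 9694845.
By the hook-length formula (or a Dyck-path bijection), SYT of shape 2×12 number C_12. So Y = C_12 = 208012.
X − Y = 9694845 − 208012 = 9486833.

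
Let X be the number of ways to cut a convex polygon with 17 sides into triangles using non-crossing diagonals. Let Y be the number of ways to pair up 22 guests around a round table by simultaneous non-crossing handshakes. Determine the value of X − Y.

The number of triangulations of a 17-gon is the Catalan number C_15 (index = sides − 2). So X = C_15 = 9694845.
With 22 = 2·11 people, non-crossing handshake pairings are non-crossing perfect matchings on a circle, counted by C_11. So Y = C_11 = 58786.
X − Y = 9694845 − 58786 = 9636059.

9636059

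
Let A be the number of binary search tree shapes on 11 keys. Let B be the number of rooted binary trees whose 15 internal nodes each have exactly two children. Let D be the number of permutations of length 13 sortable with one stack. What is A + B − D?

Binary trees (left/right distinguished) on n nodes are counted by C_n; here n = 11. So A = C_11 = 58786.
Full binary trees with n internal nodes are counted by C_n; here n = 15. So B = C_15 = 9694845.
Stack-sortable permutations are exactly the 231-avoiding ones, counted by C_n; here n = 13. So D = C_13 = 742900.
A + B − D = 58786 + 9694845 − 742900 = 9010731.

9010731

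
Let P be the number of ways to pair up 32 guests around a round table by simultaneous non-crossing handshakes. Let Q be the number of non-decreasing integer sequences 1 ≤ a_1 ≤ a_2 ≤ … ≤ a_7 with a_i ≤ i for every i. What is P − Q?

35357241

With 32 = 2·16 people, non-crossing handshake pairings are non-crossing perfect matchings on a circle, counted by C_16. So P = C_16 = 35357670.
Weakly increasing sequences with a_i ≤ i biject with Dyck paths of semilength 7, so there are C_7. So Q = C_7 = 429.
P − Q = 35357670 − 429 = 35357241.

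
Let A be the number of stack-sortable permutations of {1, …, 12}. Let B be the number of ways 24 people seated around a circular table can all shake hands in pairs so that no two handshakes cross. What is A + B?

416024

By Knuth's characterisation, the stack-sortable permutations of length 12 are the 231-avoiders, numbering C_12. So A = C_12 = 208012.
With 24 = 2·12 people, non-crossing handshake pairings are non-crossing perfect matchings on a circle, counted by C_12. So B = C_12 = 208012.
A + B = 208012 + 208012 = 416024.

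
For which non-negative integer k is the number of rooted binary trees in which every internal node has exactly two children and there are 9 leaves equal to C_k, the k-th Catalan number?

A full binary tree with L leaves has L−1 internal nodes and is counted by C_{L−1}; L = 9 gives C_8.

8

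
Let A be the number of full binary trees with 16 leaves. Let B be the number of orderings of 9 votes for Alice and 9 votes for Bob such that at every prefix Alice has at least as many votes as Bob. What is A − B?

9689983

Full binary trees with 16 leaves have 16−1 = 15 internal nodes, so there are C_15 of them. So A = C_15 = 9694845.
Ballot sequences with n votes each where one side never trails are Dyck words, counted by C_n; here n = 9. So B = C_9 = 4862.
A − B = 9694845 − 4862 = 9689983.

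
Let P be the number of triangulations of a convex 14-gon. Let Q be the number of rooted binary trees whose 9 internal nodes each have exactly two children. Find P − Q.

203150

Triangulations of a convex m-gon are counted by C_{m−2}; with m = 14 this is C_12. So P = C_12 = 208012.
Full binary trees with n internal nodes are counted by C_n; here n = 9. So Q = C_9 = 4862.
P − Q = 208012 − 4862 = 203150.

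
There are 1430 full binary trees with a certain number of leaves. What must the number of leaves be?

Full binary trees with L leaves are counted by C_{L−1}; 1430 = C_8.
So the index is 8, and the number of leaves is 8 + 1 = 9.

9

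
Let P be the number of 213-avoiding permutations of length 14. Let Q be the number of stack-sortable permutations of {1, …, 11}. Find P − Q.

2615654

For any fixed pattern of length 3, the pattern-avoiding permutations of [14] number C_14. So P = C_14 = 2674440.
Stack-sortable permutations are exactly the 231-avoiding ones, counted by C_n; here n = 11. So Q = C_11 = 58786.
P − Q = 2674440 − 58786 = 2615654.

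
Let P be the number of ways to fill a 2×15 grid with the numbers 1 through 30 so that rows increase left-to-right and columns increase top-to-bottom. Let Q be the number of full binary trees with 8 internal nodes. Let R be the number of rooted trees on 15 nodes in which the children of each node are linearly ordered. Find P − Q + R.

12367855

Standard Young tableaux of shape 2×n are counted by C_n; here n = 15. So P = C_15 = 9694845.
Full binary trees with n internal nodes are counted by C_n; here n = 8. So Q = C_8 = 1430.
Rooted ordered (plane) trees on m nodes have m−1 edges and are counted by C_{m−1}; m = 15 gives C_14. So R = C_14 = 2674440.
P − Q + R = 9694845 − 1430 + 2674440 = 12367855.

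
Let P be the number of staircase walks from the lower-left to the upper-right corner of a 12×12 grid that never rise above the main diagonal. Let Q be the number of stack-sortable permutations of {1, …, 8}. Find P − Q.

206582

Sub-diagonal monotone paths from (0,0) to (12,12) biject with Dyck paths of semilength 12, giving C_12. So P = C_12 = 208012.
By Knuth's characterisation, the stack-sortable permutations of length 8 are the 231-avoiders, numbering C_8. So Q = C_8 = 1430.
P − Q = 208012 − 1430 = 206582.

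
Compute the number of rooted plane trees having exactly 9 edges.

Rooted ordered trees with n edges are counted by C_n; here n = 9.
C_9 = C(18,9)/10 = 48620/10 = 4862.

4862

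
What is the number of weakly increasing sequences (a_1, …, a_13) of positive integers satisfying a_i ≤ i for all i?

Such sub-staircase sequences of length n are counted by C_n; here n = 13.
C_13 = C_12 · 2(2·12+1)/(12+2) = 208012 · 50/14 = 742900.

742900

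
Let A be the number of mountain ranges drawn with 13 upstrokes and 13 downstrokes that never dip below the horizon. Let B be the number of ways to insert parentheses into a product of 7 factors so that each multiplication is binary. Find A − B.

Dyck paths of semilength n (length 2n) are counted by C_n; here n = 13. So A = C_13 = 742900.
Parenthesizations of m factors correspond to full binary trees with m leaves, counted by C_{m−1}; m = 7 gives C_6. So B = C_6 = 132.
A − B = 742900 − 132 = 742768.

742768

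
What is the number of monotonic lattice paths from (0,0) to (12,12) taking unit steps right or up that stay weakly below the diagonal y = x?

Monotone paths in an n×n grid that stay weakly below the diagonal are counted by C_n; here n = 12.
C_12 = C_11 · 2(2·11+1)/(11+2) = 58786 · 46/13 = 208012.

208012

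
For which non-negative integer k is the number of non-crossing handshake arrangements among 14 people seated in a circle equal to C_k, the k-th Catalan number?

7

With 14 = 2·7 people, non-crossing handshake pairings are non-crossing perfect matchings on a circle, counted by C_7.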